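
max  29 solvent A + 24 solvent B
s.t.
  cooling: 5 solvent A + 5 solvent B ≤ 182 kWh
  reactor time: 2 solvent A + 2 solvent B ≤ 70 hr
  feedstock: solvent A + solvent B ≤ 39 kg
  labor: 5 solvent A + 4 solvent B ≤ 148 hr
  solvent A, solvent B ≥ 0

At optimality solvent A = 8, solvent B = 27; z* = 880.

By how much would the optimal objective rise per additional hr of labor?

5

Binding: reactor time and labor. Non-binding: cooling (7 unused), feedstock (4 unused).
Slack constraints have shadow price 0 (complementary slackness).
From A_Bᵀ y = c: 2·y_reactor time + 5·y_labor = 29; 2·y_reactor time + 4·y_labor = 24.
This yields shadow prices y_reactor time = 2, y_labor = 5.
Shadow price of labor = 5.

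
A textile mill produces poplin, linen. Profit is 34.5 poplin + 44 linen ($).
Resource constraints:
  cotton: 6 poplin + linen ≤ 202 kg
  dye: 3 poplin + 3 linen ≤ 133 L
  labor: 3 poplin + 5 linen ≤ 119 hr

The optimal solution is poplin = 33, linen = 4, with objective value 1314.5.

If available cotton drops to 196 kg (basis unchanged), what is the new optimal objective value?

1305.5

At the optimum: cotton uses 202 of 202 (binding); dye uses 111 of 133 (slack = 22); labor uses 119 of 119 (binding).
Since dye is not tight, its dual is 0.
The binding rows give the dual system: 6·y_cotton + 3·y_labor = 34.5 and 1·y_cotton + 5·y_labor = 44.
Solving: y_cotton = 1.5, y_labor = 8.5.
Δz = y_cotton·Δb = 1.5 × (-6) = -9, so new z* = 1314.5 − 9 = 1305.5.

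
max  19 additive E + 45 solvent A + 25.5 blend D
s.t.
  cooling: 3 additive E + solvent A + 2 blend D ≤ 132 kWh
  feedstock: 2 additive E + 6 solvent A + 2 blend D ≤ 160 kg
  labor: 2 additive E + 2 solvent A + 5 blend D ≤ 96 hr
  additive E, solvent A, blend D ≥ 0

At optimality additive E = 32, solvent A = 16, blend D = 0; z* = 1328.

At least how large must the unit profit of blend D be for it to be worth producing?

Binding: feedstock and labor. Non-binding: cooling (20 unused).
Since cooling is not tight, its dual is 0.
Dual feasibility on the basic columns requires 2·y_feedstock + 2·y_labor = 19, 6·y_feedstock + 2·y_labor = 45.
Solving: y_feedstock = 6.5, y_labor = 3.
blend D enters the basis when its profit ≥ yᵀa₃ = 6.5·2 + 3·5 = 28.

28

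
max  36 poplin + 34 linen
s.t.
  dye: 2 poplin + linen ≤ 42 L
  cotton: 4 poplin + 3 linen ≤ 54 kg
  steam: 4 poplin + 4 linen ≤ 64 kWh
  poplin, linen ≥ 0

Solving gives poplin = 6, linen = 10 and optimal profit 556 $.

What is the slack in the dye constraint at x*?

20

dye used = 2·6 + 1·10 = 22; slack = 42 − 22 = 20.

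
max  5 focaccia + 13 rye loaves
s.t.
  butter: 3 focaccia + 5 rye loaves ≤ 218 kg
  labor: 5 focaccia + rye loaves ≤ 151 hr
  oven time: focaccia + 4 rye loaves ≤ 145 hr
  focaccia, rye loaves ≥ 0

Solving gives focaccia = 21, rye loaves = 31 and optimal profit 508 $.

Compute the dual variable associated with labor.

Check each constraint at x*: butter 218/218 (tight); labor 136/151 (slack 15); oven time 145/145 (tight).
Slack constraints have shadow price 0 (complementary slackness).
From A_Bᵀ y = c: 3·y_butter + 1·y_oven time = 5; 5·y_butter + 4·y_oven time = 13.
Solving: y_butter = 1, y_oven time = 2.
Shadow price of labor = 0.

0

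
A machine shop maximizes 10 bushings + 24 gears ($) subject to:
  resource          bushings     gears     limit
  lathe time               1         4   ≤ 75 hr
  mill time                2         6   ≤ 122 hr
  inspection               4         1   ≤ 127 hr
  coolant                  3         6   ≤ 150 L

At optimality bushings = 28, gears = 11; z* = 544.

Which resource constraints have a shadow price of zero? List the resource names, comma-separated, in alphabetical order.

inspection, lathe time

lathe time: 72/75 (slack 3)
mill time: 122/122 (binding)
inspection: 123/127 (slack 4)
coolant: 150/150 (binding)
By complementary slackness, a constraint with positive slack has shadow price 0 → inspection, lathe time.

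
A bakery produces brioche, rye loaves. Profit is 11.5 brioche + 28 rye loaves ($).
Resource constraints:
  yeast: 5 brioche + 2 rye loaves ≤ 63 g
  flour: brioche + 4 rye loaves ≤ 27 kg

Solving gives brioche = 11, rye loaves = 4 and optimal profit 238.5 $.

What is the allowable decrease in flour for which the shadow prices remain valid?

Binding constraints: yeast, flour. The basis is B = [[5,2],[1,4]] with det 18.
Per unit decrease in flour, x* moves by d = (0.1111, -0.2778).
The basis stays optimal until rye loaves reaches 0; allowable decrease = 14.4 kg.

14.4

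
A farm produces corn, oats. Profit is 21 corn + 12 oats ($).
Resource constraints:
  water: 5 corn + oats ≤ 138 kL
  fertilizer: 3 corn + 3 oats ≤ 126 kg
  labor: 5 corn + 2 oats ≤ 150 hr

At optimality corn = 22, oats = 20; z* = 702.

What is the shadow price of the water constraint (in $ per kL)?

0

At the optimum: water uses 130 of 138 (slack = 8); fertilizer uses 126 of 126 (binding); labor uses 150 of 150 (binding).
Since water is not tight, its dual is 0.
Dual feasibility on the basic columns requires 3·y_fertilizer + 5·y_labor = 21, 3·y_fertilizer + 2·y_labor = 12.
→ y_fertilizer = 2 and y_labor = 3.
Shadow price of water = 0.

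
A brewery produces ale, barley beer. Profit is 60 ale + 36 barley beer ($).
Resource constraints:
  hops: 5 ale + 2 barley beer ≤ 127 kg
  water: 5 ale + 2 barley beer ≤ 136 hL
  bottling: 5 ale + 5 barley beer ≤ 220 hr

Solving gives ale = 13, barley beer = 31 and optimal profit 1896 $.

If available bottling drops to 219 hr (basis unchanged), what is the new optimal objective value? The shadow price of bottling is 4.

1892

Δb = -1, so new z* = 1896 + (4)·(-1) = 1896 − 4 = 1892.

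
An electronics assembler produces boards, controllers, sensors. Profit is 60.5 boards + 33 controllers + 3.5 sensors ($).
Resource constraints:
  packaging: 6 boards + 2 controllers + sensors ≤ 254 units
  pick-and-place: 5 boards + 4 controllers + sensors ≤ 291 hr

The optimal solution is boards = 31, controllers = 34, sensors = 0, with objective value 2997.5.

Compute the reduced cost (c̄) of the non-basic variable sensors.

-7.5

Both packaging and pick-and-place are binding at x*.
From A_Bᵀ y = c: 6·y_packaging + 5·y_pick-and-place = 60.5; 2·y_packaging + 4·y_pick-and-place = 33.
Solving: y_packaging = 5.5, y_pick-and-place = 5.5.
Reduced cost of sensors: c₃ − yᵀa₃ = 3.5 − (5.5·1 + 5.5·1) = 3.5 − 11 = -7.5.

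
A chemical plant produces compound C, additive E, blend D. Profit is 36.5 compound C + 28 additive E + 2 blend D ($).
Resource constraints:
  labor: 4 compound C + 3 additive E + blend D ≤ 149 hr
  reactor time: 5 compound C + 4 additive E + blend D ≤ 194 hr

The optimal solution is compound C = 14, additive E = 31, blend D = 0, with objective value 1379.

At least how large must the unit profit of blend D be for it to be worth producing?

Both labor and reactor time are binding at x*.
The binding rows give the dual system: 4·y_labor + 5·y_reactor time = 36.5 and 3·y_labor + 4·y_reactor time = 28.
This yields shadow prices y_labor = 6, y_reactor time = 2.5.
blend D enters the basis when its profit ≥ yᵀa₃ = 6·1 + 2.5·1 = 8.5.

8.5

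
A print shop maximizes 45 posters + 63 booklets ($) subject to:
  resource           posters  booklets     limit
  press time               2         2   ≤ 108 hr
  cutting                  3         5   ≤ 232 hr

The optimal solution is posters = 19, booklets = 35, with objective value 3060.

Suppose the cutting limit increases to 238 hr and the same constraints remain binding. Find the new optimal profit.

3114

Check each constraint at x*: press time 108/108 (tight); cutting 232/232 (tight).
The binding rows give the dual system: 2·y_press time + 3·y_cutting = 45 and 2·y_press time + 5·y_cutting = 63.
This yields shadow prices y_press time = 9, y_cutting = 9.
Δz = y_cutting·Δb = 9 × (6) = 54, so new z* = 3060 + 54 = 3114.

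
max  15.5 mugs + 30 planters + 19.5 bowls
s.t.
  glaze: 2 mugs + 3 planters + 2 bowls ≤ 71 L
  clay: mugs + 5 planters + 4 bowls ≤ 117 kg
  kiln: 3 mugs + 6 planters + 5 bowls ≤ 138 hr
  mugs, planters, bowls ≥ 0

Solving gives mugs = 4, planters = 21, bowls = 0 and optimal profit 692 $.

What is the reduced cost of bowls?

Binding: glaze and kiln. Non-binding: clay (8 unused).
Slack constraints have shadow price 0 (complementary slackness).
Dual feasibility on the basic columns requires 2·y_glaze + 3·y_kiln = 15.5, 3·y_glaze + 6·y_kiln = 30.
This yields shadow prices y_glaze = 1, y_kiln = 4.5.
Reduced cost of bowls: c₃ − yᵀa₃ = 19.5 − (1·2 + 4.5·5) = 19.5 − 24.5 = -5.

-5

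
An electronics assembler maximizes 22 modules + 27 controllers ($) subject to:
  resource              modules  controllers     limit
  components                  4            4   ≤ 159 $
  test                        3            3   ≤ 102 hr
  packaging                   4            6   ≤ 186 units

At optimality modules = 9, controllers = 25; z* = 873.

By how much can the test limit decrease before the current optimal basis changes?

9

Binding constraints: test, packaging. The basis is B = [[3,3],[4,6]] with det 6.
Per unit decrease in test, x* moves by d = (-1, 0.6667).
The basis stays optimal until modules reaches 0; allowable decrease = 9 hr.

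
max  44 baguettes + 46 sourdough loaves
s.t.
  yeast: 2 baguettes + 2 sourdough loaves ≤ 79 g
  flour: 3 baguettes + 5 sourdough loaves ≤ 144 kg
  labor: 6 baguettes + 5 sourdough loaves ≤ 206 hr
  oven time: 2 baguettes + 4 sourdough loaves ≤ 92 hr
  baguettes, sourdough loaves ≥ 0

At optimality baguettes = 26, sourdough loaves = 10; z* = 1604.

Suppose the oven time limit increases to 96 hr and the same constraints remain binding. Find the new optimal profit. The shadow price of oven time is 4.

Δb = 4, so new z* = 1604 + (4)·(4) = 1604 + 16 = 1620.

1620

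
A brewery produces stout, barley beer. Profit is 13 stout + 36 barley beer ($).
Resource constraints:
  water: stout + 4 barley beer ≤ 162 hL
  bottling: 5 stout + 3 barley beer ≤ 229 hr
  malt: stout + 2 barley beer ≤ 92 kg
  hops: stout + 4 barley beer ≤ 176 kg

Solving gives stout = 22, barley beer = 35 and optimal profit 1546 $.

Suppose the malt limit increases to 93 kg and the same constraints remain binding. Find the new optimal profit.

Check each constraint at x*: water 162/162 (tight); bottling 215/229 (slack 14); malt 92/92 (tight); hops 162/176 (slack 14).
Slack constraints have shadow price 0 (complementary slackness).
The binding rows give the dual system: 1·y_water + 1·y_malt = 13 and 4·y_water + 2·y_malt = 36.
This yields shadow prices y_water = 5, y_malt = 8.
Δz = y_malt·Δb = 8 × (1) = 8, so new z* = 1546 + 8 = 1554.

1554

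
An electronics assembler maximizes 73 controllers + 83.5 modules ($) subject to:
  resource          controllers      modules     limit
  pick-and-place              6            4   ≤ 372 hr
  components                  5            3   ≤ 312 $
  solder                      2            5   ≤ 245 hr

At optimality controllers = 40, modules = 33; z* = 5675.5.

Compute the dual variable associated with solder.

Check each constraint at x*: pick-and-place 372/372 (tight); components 299/312 (slack 13); solder 245/245 (tight).
By complementary slackness, y = 0 for the non-binding constraint.
From A_Bᵀ y = c: 6·y_pick-and-place + 2·y_solder = 73; 4·y_pick-and-place + 5·y_solder = 83.5.
→ y_pick-and-place = 9 and y_solder = 9.5.
Shadow price of solder = 9.5.

9.5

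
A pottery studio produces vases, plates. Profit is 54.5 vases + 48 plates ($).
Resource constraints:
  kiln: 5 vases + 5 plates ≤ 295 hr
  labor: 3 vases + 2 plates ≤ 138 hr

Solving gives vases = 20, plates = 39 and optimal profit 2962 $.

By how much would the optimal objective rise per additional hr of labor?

Check each constraint at x*: kiln 295/295 (tight); labor 138/138 (tight).
From A_Bᵀ y = c: 5·y_kiln + 3·y_labor = 54.5; 5·y_kiln + 2·y_labor = 48.
→ y_kiln = 7 and y_labor = 6.5.
Shadow price of labor = 6.5.

6.5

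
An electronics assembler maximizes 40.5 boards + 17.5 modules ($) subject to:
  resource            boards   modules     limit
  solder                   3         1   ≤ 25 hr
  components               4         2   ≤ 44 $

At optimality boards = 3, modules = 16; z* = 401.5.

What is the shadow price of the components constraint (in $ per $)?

6

At the optimum: solder uses 25 of 25 (binding); components uses 44 of 44 (binding).
Dual feasibility on the basic columns requires 3·y_solder + 4·y_components = 40.5, 1·y_solder + 2·y_components = 17.5.
This yields shadow prices y_solder = 5.5, y_components = 6.
Shadow price of components = 6.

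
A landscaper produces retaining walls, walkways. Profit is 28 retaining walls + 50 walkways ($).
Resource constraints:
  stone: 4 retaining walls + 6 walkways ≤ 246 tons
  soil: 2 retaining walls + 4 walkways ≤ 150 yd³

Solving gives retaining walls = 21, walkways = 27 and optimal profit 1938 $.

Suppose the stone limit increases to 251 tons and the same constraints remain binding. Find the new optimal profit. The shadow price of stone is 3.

Δb = 5, so new z* = 1938 + (3)·(5) = 1938 + 15 = 1953.

1953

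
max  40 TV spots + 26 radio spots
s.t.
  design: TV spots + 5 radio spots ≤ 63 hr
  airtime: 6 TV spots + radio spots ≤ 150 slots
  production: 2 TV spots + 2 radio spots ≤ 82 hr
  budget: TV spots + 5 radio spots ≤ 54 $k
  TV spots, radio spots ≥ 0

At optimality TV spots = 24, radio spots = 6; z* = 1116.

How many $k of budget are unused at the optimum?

0

budget used = 1·24 + 5·6 = 54; slack = 54 − 54 = 0.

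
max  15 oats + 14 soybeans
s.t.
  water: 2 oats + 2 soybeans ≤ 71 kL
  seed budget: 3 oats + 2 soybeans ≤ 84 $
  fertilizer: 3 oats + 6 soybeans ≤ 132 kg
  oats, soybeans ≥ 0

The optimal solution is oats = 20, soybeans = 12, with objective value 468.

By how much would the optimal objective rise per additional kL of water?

0

At the optimum: water uses 64 of 71 (slack = 7); seed budget uses 84 of 84 (binding); fertilizer uses 132 of 132 (binding).
By complementary slackness, y = 0 for the non-binding constraint.
The binding rows give the dual system: 3·y_seed budget + 3·y_fertilizer = 15 and 2·y_seed budget + 6·y_fertilizer = 14.
Solving: y_seed budget = 4, y_fertilizer = 1.
Shadow price of water = 0.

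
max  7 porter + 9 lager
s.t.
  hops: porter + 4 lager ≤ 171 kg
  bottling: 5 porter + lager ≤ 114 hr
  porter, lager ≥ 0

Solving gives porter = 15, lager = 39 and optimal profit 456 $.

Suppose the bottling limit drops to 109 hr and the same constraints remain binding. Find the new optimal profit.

451

Both hops and bottling are binding at x*.
The binding rows give the dual system: 1·y_hops + 5·y_bottling = 7 and 4·y_hops + 1·y_bottling = 9.
→ y_hops = 2 and y_bottling = 1.
Δz = y_bottling·Δb = 1 × (-5) = -5, so new z* = 456 − 5 = 451.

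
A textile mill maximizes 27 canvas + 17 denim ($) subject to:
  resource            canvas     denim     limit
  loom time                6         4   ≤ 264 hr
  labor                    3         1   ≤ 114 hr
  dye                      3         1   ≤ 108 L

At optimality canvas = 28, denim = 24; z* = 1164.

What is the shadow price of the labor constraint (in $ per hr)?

0

Check each constraint at x*: loom time 264/264 (tight); labor 108/114 (slack 6); dye 108/108 (tight).
Slack constraints have shadow price 0 (complementary slackness).
From A_Bᵀ y = c: 6·y_loom time + 3·y_dye = 27; 4·y_loom time + 1·y_dye = 17.
Solving: y_loom time = 4, y_dye = 1.
Shadow price of labor = 0.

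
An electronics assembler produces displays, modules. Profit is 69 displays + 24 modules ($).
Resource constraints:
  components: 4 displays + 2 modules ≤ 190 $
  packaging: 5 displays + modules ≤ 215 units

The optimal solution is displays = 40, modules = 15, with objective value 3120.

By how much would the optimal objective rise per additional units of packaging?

7

Both components and packaging are binding at x*.
The binding rows give the dual system: 4·y_components + 5·y_packaging = 69 and 2·y_components + 1·y_packaging = 24.
→ y_components = 8.5 and y_packaging = 7.
Shadow price of packaging = 7.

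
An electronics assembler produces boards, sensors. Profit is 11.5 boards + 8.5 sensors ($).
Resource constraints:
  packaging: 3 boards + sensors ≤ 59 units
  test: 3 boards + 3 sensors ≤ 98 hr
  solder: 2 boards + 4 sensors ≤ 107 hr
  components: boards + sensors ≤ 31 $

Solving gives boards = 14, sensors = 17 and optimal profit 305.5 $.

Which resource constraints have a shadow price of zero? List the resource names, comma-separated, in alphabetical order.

solder, test

packaging: 59/59 (binding)
test: 93/98 (slack 5)
solder: 96/107 (slack 11)
components: 31/31 (binding)
By complementary slackness, a constraint with positive slack has shadow price 0 → solder, test.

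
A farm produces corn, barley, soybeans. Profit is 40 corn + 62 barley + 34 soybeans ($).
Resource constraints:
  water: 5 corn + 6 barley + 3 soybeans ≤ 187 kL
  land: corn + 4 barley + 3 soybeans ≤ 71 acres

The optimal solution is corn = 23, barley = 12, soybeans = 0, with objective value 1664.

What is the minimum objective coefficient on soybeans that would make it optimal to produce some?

36

Check each constraint at x*: water 187/187 (tight); land 71/71 (tight).
The binding rows give the dual system: 5·y_water + 1·y_land = 40 and 6·y_water + 4·y_land = 62.
Solving: y_water = 7, y_land = 5.
soybeans enters the basis when its profit ≥ yᵀa₃ = 7·3 + 5·3 = 36.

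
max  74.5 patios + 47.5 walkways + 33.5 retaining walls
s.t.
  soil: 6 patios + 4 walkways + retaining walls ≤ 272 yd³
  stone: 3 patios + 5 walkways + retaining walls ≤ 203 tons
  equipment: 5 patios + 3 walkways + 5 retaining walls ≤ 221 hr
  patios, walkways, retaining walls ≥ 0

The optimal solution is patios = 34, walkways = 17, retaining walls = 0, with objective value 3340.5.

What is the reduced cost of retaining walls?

-6

Check each constraint at x*: soil 272/272 (tight); stone 187/203 (slack 16); equipment 221/221 (tight).
By complementary slackness, y = 0 for the non-binding constraint.
From A_Bᵀ y = c: 6·y_soil + 5·y_equipment = 74.5; 4·y_soil + 3·y_equipment = 47.5.
Solving: y_soil = 7, y_equipment = 6.5.
Reduced cost of retaining walls: c₃ − yᵀa₃ = 33.5 − (7·1 + 6.5·5) = 33.5 − 39.5 = -6.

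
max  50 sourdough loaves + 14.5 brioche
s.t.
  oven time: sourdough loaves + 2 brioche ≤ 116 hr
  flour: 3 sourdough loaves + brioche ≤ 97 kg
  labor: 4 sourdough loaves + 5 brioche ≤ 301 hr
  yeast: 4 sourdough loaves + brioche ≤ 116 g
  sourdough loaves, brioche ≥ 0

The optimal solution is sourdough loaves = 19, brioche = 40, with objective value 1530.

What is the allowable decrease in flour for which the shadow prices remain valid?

Binding constraints: flour, yeast. The basis is B = [[3,1],[4,1]] with det -1.
Per unit decrease in flour, x* moves by d = (1, -4).
The basis stays optimal until brioche reaches 0; allowable decrease = 10 kg.

10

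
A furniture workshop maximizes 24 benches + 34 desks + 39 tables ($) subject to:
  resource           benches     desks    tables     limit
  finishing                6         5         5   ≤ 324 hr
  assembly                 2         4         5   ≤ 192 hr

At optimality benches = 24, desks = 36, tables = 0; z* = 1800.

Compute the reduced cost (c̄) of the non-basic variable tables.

-1

At the optimum: finishing uses 324 of 324 (binding); assembly uses 192 of 192 (binding).
The binding rows give the dual system: 6·y_finishing + 2·y_assembly = 24 and 5·y_finishing + 4·y_assembly = 34.
→ y_finishing = 2 and y_assembly = 6.
Reduced cost of tables: c₃ − yᵀa₃ = 39 − (2·5 + 6·5) = 39 − 40 = -1.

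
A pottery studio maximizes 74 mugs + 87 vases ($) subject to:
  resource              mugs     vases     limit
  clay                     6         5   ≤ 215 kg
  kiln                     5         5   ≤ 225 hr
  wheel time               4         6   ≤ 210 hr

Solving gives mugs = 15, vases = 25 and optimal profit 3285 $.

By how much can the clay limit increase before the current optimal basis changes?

40

Binding constraints: clay, wheel time. The basis is B = [[6,5],[4,6]] with det 16.
Per unit increase in clay, x* moves by d = (0.375, -0.25).
The basis stays optimal until kiln becomes binding; allowable increase = 40 kg.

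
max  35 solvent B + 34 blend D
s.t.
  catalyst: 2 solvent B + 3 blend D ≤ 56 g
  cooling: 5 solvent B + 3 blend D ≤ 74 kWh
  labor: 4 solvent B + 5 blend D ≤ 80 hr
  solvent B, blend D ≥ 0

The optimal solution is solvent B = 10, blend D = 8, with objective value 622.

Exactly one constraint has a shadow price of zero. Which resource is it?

catalyst

catalyst: 44/56 (slack 12)
cooling: 74/74 (binding)
labor: 80/80 (binding)
By complementary slackness, a constraint with positive slack has shadow price 0 → catalyst.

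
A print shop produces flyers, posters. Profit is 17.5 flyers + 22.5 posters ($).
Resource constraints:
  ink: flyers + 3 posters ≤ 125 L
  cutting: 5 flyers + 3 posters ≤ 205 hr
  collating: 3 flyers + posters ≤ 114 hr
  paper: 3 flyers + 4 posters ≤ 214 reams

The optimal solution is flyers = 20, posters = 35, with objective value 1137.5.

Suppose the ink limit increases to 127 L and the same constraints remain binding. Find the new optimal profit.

Check each constraint at x*: ink 125/125 (tight); cutting 205/205 (tight); collating 95/114 (slack 19); paper 200/214 (slack 14).
By complementary slackness, y = 0 for the non-binding constraints.
The binding rows give the dual system: 1·y_ink + 5·y_cutting = 17.5 and 3·y_ink + 3·y_cutting = 22.5.
Solving: y_ink = 5, y_cutting = 2.5.
Δz = y_ink·Δb = 5 × (2) = 10, so new z* = 1137.5 + 10 = 1147.5.

1147.5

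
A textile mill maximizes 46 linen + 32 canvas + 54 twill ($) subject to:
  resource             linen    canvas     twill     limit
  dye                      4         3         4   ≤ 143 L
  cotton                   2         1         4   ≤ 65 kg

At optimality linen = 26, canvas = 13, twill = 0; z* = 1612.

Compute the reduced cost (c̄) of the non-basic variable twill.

-2

At the optimum: dye uses 143 of 143 (binding); cotton uses 65 of 65 (binding).
The binding rows give the dual system: 4·y_dye + 2·y_cotton = 46 and 3·y_dye + 1·y_cotton = 32.
→ y_dye = 9 and y_cotton = 5.
Reduced cost of twill: c₃ − yᵀa₃ = 54 − (9·4 + 5·4) = 54 − 56 = -2.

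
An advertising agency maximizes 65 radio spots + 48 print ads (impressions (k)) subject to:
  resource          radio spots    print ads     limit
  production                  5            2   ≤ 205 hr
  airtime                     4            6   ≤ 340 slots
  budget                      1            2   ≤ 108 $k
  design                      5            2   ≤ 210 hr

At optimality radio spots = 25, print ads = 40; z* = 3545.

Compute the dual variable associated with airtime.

5

Check each constraint at x*: production 205/205 (tight); airtime 340/340 (tight); budget 105/108 (slack 3); design 205/210 (slack 5).
Slack constraints have shadow price 0 (complementary slackness).
From A_Bᵀ y = c: 5·y_production + 4·y_airtime = 65; 2·y_production + 6·y_airtime = 48.
Solving: y_production = 9, y_airtime = 5.
Shadow price of airtime = 5.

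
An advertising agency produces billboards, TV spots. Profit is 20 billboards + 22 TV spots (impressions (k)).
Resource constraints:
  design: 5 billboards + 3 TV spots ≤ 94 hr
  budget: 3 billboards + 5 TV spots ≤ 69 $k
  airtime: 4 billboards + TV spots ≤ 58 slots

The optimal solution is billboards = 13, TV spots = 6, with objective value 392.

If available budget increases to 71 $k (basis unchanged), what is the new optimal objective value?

Binding: budget and airtime. Non-binding: design (11 unused).
Slack constraints have shadow price 0 (complementary slackness).
The binding rows give the dual system: 3·y_budget + 4·y_airtime = 20 and 5·y_budget + 1·y_airtime = 22.
→ y_budget = 4 and y_airtime = 2.
Δz = y_budget·Δb = 4 × (2) = 8, so new z* = 392 + 8 = 400.

400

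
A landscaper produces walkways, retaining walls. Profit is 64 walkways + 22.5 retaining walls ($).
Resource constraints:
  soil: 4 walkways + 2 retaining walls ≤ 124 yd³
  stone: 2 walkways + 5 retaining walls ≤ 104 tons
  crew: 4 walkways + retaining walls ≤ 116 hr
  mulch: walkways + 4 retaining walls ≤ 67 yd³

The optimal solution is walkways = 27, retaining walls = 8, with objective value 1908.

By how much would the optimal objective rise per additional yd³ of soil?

At the optimum: soil uses 124 of 124 (binding); stone uses 94 of 104 (slack = 10); crew uses 116 of 116 (binding); mulch uses 59 of 67 (slack = 8).
By complementary slackness, y = 0 for the non-binding constraints.
The binding rows give the dual system: 4·y_soil + 4·y_crew = 64 and 2·y_soil + 1·y_crew = 22.5.
→ y_soil = 6.5 and y_crew = 9.5.
Shadow price of soil = 6.5.

6.5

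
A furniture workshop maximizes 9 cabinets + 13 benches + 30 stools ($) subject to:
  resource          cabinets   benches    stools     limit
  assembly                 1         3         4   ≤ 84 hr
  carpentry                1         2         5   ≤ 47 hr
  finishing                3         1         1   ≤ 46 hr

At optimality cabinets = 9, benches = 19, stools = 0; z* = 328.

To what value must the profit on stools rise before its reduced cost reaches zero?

Binding: carpentry and finishing. Non-binding: assembly (18 unused).
Slack constraints have shadow price 0 (complementary slackness).
Dual feasibility on the basic columns requires 1·y_carpentry + 3·y_finishing = 9, 2·y_carpentry + 1·y_finishing = 13.
This yields shadow prices y_carpentry = 6, y_finishing = 1.
stools enters the basis when its profit ≥ yᵀa₃ = 6·5 + 1·1 = 31.

31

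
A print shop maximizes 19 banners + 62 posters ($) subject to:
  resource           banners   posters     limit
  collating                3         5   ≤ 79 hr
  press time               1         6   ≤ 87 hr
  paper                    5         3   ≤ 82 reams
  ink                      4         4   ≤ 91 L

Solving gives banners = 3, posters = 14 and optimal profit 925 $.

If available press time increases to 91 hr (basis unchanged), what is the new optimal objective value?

953

At the optimum: collating uses 79 of 79 (binding); press time uses 87 of 87 (binding); paper uses 57 of 82 (slack = 25); ink uses 68 of 91 (slack = 23).
Slack constraints have shadow price 0 (complementary slackness).
From A_Bᵀ y = c: 3·y_collating + 1·y_press time = 19; 5·y_collating + 6·y_press time = 62.
This yields shadow prices y_collating = 4, y_press time = 7.
Δz = y_press time·Δb = 7 × (4) = 28, so new z* = 925 + 28 = 953.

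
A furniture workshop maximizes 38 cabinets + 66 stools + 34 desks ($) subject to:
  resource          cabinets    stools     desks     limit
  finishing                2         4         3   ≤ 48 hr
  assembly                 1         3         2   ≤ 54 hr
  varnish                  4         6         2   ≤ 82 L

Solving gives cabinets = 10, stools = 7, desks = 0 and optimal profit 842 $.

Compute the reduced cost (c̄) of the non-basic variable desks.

Check each constraint at x*: finishing 48/48 (tight); assembly 31/54 (slack 23); varnish 82/82 (tight).
Since assembly is not tight, its dual is 0.
From A_Bᵀ y = c: 2·y_finishing + 4·y_varnish = 38; 4·y_finishing + 6·y_varnish = 66.
→ y_finishing = 9 and y_varnish = 5.
Reduced cost of desks: c₃ − yᵀa₃ = 34 − (9·3 + 5·2) = 34 − 37 = -3.

-3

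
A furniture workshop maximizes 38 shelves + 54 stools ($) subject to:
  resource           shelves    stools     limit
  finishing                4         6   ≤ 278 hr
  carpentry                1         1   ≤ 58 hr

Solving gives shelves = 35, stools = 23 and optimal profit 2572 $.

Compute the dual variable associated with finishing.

8

At the optimum: finishing uses 278 of 278 (binding); carpentry uses 58 of 58 (binding).
Dual feasibility on the basic columns requires 4·y_finishing + 1·y_carpentry = 38, 6·y_finishing + 1·y_carpentry = 54.
Solving: y_finishing = 8, y_carpentry = 6.
Shadow price of finishing = 8.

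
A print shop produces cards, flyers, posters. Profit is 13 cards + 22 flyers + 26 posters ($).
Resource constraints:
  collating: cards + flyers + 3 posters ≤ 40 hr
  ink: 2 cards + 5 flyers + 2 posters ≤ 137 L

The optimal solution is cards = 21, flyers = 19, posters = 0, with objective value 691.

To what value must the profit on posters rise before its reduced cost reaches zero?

27

Check each constraint at x*: collating 40/40 (tight); ink 137/137 (tight).
Dual feasibility on the basic columns requires 1·y_collating + 2·y_ink = 13, 1·y_collating + 5·y_ink = 22.
Solving: y_collating = 7, y_ink = 3.
posters enters the basis when its profit ≥ yᵀa₃ = 7·3 + 3·2 = 27.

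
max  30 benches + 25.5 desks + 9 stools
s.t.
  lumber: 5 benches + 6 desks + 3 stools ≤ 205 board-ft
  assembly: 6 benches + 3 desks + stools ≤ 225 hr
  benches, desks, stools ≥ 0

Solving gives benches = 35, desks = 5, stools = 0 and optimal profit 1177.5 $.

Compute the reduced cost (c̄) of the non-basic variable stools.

Both lumber and assembly are binding at x*.
From A_Bᵀ y = c: 5·y_lumber + 6·y_assembly = 30; 6·y_lumber + 3·y_assembly = 25.5.
Solving: y_lumber = 3, y_assembly = 2.5.
Reduced cost of stools: c₃ − yᵀa₃ = 9 − (3·3 + 2.5·1) = 9 − 11.5 = -2.5.

-2.5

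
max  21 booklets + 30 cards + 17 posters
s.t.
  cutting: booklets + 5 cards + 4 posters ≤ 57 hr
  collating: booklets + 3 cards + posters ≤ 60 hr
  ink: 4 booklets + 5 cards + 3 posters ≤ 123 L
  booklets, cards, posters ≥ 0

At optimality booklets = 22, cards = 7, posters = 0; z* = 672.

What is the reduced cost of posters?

-2

Binding: cutting and ink. Non-binding: collating (17 unused).
By complementary slackness, y = 0 for the non-binding constraint.
The binding rows give the dual system: 1·y_cutting + 4·y_ink = 21 and 5·y_cutting + 5·y_ink = 30.
→ y_cutting = 1 and y_ink = 5.
Reduced cost of posters: c₃ − yᵀa₃ = 17 − (1·4 + 5·3) = 17 − 19 = -2.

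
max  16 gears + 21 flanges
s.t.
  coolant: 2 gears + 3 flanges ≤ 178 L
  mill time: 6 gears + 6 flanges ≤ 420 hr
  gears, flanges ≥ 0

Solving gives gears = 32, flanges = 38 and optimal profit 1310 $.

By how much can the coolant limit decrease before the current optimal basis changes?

Binding constraints: coolant, mill time. The basis is B = [[2,3],[6,6]] with det -6.
Per unit decrease in coolant, x* moves by d = (1, -1).
The basis stays optimal until flanges reaches 0; allowable decrease = 38 L.

38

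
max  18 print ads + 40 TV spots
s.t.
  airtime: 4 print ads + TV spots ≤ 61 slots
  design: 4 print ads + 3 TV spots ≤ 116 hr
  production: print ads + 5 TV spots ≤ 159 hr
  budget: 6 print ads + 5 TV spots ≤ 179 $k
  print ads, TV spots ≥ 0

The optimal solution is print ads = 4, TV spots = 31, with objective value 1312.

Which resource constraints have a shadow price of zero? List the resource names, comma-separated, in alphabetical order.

airtime, design

airtime: 47/61 (slack 14)
design: 109/116 (slack 7)
production: 159/159 (binding)
budget: 179/179 (binding)
By complementary slackness, a constraint with positive slack has shadow price 0 → airtime, design.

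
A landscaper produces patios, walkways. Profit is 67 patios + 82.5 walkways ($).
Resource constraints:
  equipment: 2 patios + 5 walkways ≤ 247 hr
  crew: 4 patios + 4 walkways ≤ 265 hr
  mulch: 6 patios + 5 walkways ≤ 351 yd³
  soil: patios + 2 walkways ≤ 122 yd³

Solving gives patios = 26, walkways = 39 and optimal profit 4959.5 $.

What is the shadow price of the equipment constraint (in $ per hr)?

8

At the optimum: equipment uses 247 of 247 (binding); crew uses 260 of 265 (slack = 5); mulch uses 351 of 351 (binding); soil uses 104 of 122 (slack = 18).
By complementary slackness, y = 0 for the non-binding constraints.
Dual feasibility on the basic columns requires 2·y_equipment + 6·y_mulch = 67, 5·y_equipment + 5·y_mulch = 82.5.
Solving: y_equipment = 8, y_mulch = 8.5.
Shadow price of equipment = 8.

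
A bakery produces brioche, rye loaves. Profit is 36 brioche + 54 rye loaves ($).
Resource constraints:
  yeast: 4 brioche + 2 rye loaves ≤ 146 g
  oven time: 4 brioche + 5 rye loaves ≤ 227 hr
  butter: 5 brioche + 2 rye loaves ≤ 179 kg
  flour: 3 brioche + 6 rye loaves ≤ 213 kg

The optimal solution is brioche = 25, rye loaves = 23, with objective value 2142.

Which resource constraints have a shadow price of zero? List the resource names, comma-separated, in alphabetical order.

butter, oven time

yeast: 146/146 (binding)
oven time: 215/227 (slack 12)
butter: 171/179 (slack 8)
flour: 213/213 (binding)
By complementary slackness, a constraint with positive slack has shadow price 0 → butter, oven time.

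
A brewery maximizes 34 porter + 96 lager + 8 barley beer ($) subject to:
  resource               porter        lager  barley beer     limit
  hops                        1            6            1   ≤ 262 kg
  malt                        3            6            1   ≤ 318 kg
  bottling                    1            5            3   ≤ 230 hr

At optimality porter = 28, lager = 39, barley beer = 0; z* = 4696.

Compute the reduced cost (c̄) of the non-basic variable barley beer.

-8

Check each constraint at x*: hops 262/262 (tight); malt 318/318 (tight); bottling 223/230 (slack 7).
Slack constraints have shadow price 0 (complementary slackness).
Dual feasibility on the basic columns requires 1·y_hops + 3·y_malt = 34, 6·y_hops + 6·y_malt = 96.
Solving: y_hops = 7, y_malt = 9.
Reduced cost of barley beer: c₃ − yᵀa₃ = 8 − (7·1 + 9·1) = 8 − 16 = -8.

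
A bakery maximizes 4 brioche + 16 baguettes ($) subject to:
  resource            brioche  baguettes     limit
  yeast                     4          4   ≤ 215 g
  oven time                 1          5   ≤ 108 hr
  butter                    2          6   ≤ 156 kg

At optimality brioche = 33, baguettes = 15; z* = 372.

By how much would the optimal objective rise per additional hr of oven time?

Check each constraint at x*: yeast 192/215 (slack 23); oven time 108/108 (tight); butter 156/156 (tight).
By complementary slackness, y = 0 for the non-binding constraint.
From A_Bᵀ y = c: 1·y_oven time + 2·y_butter = 4; 5·y_oven time + 6·y_butter = 16.
→ y_oven time = 2 and y_butter = 1.
Shadow price of oven time = 2.

2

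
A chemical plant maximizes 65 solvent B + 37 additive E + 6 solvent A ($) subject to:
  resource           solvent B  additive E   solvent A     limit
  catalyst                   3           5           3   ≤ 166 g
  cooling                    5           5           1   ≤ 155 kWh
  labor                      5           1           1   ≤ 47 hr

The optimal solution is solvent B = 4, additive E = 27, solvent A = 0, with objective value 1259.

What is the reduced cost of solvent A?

-7

Check each constraint at x*: catalyst 147/166 (slack 19); cooling 155/155 (tight); labor 47/47 (tight).
By complementary slackness, y = 0 for the non-binding constraint.
Dual feasibility on the basic columns requires 5·y_cooling + 5·y_labor = 65, 5·y_cooling + 1·y_labor = 37.
Solving: y_cooling = 6, y_labor = 7.
Reduced cost of solvent A: c₃ − yᵀa₃ = 6 − (6·1 + 7·1) = 6 − 13 = -7.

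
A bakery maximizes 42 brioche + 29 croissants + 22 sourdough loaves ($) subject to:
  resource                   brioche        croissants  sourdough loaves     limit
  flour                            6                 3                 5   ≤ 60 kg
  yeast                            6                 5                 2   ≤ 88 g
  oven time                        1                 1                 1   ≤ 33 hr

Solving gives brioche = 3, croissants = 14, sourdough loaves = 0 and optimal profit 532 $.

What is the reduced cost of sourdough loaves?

Binding: flour and yeast. Non-binding: oven time (16 unused).
Since oven time is not tight, its dual is 0.
From A_Bᵀ y = c: 6·y_flour + 6·y_yeast = 42; 3·y_flour + 5·y_yeast = 29.
→ y_flour = 3 and y_yeast = 4.
Reduced cost of sourdough loaves: c₃ − yᵀa₃ = 22 − (3·5 + 4·2) = 22 − 23 = -1.

-1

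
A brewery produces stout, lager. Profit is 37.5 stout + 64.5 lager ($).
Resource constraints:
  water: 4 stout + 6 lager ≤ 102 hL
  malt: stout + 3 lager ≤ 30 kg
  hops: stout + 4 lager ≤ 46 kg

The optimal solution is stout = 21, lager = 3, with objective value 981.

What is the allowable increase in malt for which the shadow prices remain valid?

Binding constraints: water, malt. The basis is B = [[4,6],[1,3]] with det 6.
Per unit increase in malt, x* moves by d = (-1, 0.6667).
The basis stays optimal until hops becomes binding; allowable increase = 7.8 kg.

7.8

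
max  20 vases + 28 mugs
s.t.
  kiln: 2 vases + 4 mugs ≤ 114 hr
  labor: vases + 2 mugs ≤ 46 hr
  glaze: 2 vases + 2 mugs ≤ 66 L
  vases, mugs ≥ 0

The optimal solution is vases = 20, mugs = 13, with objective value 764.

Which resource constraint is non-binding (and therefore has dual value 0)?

kiln

kiln: 92/114 (slack 22)
labor: 46/46 (binding)
glaze: 66/66 (binding)
By complementary slackness, a constraint with positive slack has shadow price 0 → kiln.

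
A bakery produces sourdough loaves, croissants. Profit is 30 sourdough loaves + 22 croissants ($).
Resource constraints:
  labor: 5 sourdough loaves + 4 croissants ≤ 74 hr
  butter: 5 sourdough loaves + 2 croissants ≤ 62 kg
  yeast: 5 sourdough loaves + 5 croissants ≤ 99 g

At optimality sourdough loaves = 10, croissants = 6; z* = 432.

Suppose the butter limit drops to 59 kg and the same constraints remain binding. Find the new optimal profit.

At the optimum: labor uses 74 of 74 (binding); butter uses 62 of 62 (binding); yeast uses 80 of 99 (slack = 19).
Slack constraints have shadow price 0 (complementary slackness).
From A_Bᵀ y = c: 5·y_labor + 5·y_butter = 30; 4·y_labor + 2·y_butter = 22.
Solving: y_labor = 5, y_butter = 1.
Δz = y_butter·Δb = 1 × (-3) = -3, so new z* = 432 − 3 = 429.

429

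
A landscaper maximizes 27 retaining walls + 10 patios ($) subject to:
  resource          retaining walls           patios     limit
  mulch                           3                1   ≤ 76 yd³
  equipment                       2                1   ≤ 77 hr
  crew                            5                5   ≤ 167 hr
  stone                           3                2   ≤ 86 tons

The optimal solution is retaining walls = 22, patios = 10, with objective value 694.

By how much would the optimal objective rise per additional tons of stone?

1

Binding: mulch and stone. Non-binding: equipment (23 unused), crew (7 unused).
Since equipment, crew are not tight, their duals are 0.
From A_Bᵀ y = c: 3·y_mulch + 3·y_stone = 27; 1·y_mulch + 2·y_stone = 10.
Solving: y_mulch = 8, y_stone = 1.
Shadow price of stone = 1.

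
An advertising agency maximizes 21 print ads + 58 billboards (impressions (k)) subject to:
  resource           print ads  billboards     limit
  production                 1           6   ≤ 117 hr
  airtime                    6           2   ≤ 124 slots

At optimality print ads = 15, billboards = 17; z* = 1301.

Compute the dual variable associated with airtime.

2

At the optimum: production uses 117 of 117 (binding); airtime uses 124 of 124 (binding).
The binding rows give the dual system: 1·y_production + 6·y_airtime = 21 and 6·y_production + 2·y_airtime = 58.
Solving: y_production = 9, y_airtime = 2.
Shadow price of airtime = 2.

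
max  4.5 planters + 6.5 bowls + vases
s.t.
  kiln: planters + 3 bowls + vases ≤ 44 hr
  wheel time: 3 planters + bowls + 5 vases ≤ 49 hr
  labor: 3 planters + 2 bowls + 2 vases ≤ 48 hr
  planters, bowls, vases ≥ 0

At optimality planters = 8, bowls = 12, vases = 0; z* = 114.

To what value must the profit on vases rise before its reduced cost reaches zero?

At the optimum: kiln uses 44 of 44 (binding); wheel time uses 36 of 49 (slack = 13); labor uses 48 of 48 (binding).
Since wheel time is not tight, its dual is 0.
From A_Bᵀ y = c: 1·y_kiln + 3·y_labor = 4.5; 3·y_kiln + 2·y_labor = 6.5.
Solving: y_kiln = 1.5, y_labor = 1.
vases enters the basis when its profit ≥ yᵀa₃ = 1.5·1 + 1·2 = 3.5.

3.5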